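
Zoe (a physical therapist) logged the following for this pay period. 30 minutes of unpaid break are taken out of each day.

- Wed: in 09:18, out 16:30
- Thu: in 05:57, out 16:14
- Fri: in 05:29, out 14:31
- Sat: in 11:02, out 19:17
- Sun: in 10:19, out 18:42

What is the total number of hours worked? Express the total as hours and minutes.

40 h 39 min

Wed: 09:18–16:30 = 7 h 12 min; less 30 min break → 6 h 42 min
Thu: 05:57–16:14 = 10 h 17 min; less 30 min break → 9 h 47 min
Fri: 05:29–14:31 = 9 h 2 min; less 30 min break → 8 h 32 min
Sat: 11:02–19:17 = 8 h 15 min; less 30 min break → 7 h 45 min
Sun: 10:19–18:42 = 8 h 23 min; less 30 min break → 7 h 53 min
Total: 6 h 42 min + 9 h 47 min + 8 h 32 min + 7 h 45 min + 7 h 53 min = 40 h 39 min.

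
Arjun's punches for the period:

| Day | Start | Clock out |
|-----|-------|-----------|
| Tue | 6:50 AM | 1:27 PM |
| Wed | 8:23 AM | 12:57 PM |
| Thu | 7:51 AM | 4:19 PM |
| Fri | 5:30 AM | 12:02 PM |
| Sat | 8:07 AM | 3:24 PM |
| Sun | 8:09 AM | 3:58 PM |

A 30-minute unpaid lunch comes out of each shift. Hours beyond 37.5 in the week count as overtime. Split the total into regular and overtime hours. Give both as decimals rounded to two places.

Tue: 6:50 AM–1:27 PM = 6 h 37 min; less 30 min break → 6 h 7 min
Wed: 8:23 AM–12:57 PM = 4 h 34 min; less 30 min break → 4 h 4 min
Thu: 7:51 AM–4:19 PM = 8 h 28 min; less 30 min break → 7 h 58 min
Fri: 5:30 AM–12:02 PM = 6 h 32 min; less 30 min break → 6 h 2 min
Sat: 8:07 AM–3:24 PM = 7 h 17 min; less 30 min break → 6 h 47 min
Sun: 8:09 AM–3:58 PM = 7 h 49 min; less 30 min break → 7 h 19 min
Total worked: 38 h 17 min = 38.28 h.
Threshold 37.5 h → overtime 0 h 47 min, regular 37 h 30 min.

Regular 37.50 hours, overtime 0.78 hours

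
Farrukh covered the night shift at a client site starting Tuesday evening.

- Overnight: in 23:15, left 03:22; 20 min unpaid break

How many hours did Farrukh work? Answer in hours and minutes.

3 h 47 min

Overnight: 23:15 → midnight = 0 h 45 min; midnight → 03:22 = 3 h 22 min; span 4 h 7 min; less 20 min break → 3 h 47 min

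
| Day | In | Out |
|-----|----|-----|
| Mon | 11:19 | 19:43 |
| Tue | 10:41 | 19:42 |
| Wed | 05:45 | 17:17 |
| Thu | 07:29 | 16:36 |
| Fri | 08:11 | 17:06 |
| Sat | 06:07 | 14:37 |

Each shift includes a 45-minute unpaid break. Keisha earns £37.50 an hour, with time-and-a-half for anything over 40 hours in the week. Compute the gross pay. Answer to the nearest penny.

£2117.81

Mon: 11:19–19:43 = 8 h 24 min; less 45 min break → 7 h 39 min
Tue: 10:41–19:42 = 9 h 1 min; less 45 min break → 8 h 16 min
Wed: 05:45–17:17 = 11 h 32 min; less 45 min break → 10 h 47 min
Thu: 07:29–16:36 = 9 h 7 min; less 45 min break → 8 h 22 min
Fri: 08:11–17:06 = 8 h 55 min; less 45 min break → 8 h 10 min
Sat: 06:07–14:37 = 8 h 30 min; less 45 min break → 7 h 45 min
Total worked: 50 h 59 min = 3059 min.
Regular 40 h 0 min = 2400 min at £37.50/h; overtime 10 h 59 min = 659 min at £56.25/h.
Pay = (2400 × £37.50 + 659 × £56.25) ÷ 60 = £2117.81.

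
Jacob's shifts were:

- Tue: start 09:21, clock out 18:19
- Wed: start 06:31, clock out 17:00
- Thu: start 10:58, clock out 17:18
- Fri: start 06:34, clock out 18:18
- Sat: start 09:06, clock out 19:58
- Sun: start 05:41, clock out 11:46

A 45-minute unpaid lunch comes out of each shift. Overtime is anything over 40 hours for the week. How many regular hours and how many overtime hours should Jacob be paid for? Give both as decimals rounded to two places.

Regular 40.00 hours, overtime 9.97 hours

Tue: 09:21–18:19 = 8 h 58 min; less 45 min break → 8 h 13 min
Wed: 06:31–17:00 = 10 h 29 min; less 45 min break → 9 h 44 min
Thu: 10:58–17:18 = 6 h 20 min; less 45 min break → 5 h 35 min
Fri: 06:34–18:18 = 11 h 44 min; less 45 min break → 10 h 59 min
Sat: 09:06–19:58 = 10 h 52 min; less 45 min break → 10 h 7 min
Sun: 05:41–11:46 = 6 h 5 min; less 45 min break → 5 h 20 min
Total worked: 49 h 58 min = 49.97 h.
Threshold 40 h → overtime 9 h 58 min, regular 40 h 0 min.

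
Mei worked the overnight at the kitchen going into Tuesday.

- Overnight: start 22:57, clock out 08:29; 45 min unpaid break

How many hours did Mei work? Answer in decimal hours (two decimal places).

8.78 hours

Overnight: 22:57 → midnight = 1 h 3 min; midnight → 08:29 = 8 h 29 min; span 9 h 32 min; less 45 min break → 8 h 47 min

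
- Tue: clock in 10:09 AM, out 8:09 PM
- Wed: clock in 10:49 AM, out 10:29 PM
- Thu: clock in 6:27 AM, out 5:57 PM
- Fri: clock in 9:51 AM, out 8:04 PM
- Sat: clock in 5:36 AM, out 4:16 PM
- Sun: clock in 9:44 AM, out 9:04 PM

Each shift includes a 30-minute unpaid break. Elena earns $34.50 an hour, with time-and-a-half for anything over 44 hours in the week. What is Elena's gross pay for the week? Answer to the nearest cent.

$2469.34

Tue: 10:09 AM–8:09 PM = 10 h 0 min; less 30 min break → 9 h 30 min
Wed: 10:49 AM–10:29 PM = 11 h 40 min; less 30 min break → 11 h 10 min
Thu: 6:27 AM–5:57 PM = 11 h 30 min; less 30 min break → 11 h 0 min
Fri: 9:51 AM–8:04 PM = 10 h 13 min; less 30 min break → 9 h 43 min
Sat: 5:36 AM–4:16 PM = 10 h 40 min; less 30 min break → 10 h 10 min
Sun: 9:44 AM–9:04 PM = 11 h 20 min; less 30 min break → 10 h 50 min
Total worked: 62 h 23 min = 3743 min.
Regular 44 h 0 min = 2640 min at $34.50/h; overtime 18 h 23 min = 1103 min at $51.75/h.
Pay = (2640 × $34.50 + 1103 × $51.75) ÷ 60 = $2469.34.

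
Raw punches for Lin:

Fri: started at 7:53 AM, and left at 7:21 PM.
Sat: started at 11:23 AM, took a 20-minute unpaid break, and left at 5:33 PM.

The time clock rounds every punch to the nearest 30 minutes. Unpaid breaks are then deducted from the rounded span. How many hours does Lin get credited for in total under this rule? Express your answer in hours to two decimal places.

Fri: in 7:53 AM→8:00 AM, out 7:21 PM→7:30 PM; 11 h 30 min
Sat: in 11:23 AM→11:30 AM, out 5:33 PM→5:30 PM; 6 h 0 min − 20 min = 5 h 40 min
Total credited: 17 h 10 min.

17.17 hours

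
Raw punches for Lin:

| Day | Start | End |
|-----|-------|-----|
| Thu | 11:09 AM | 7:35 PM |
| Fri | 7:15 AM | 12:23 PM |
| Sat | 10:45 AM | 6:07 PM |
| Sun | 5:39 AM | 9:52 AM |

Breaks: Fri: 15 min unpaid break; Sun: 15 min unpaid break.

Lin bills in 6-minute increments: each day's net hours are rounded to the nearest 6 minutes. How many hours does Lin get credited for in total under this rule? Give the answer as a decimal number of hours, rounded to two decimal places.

24.70 hours

Thu: 11:09 AM–7:35 PM = 8 h 26 min → rounds to 8 h 24 min
Fri: 7:15 AM–12:23 PM = 5 h 8 min − 15 min = 4 h 53 min → rounds to 4 h 54 min
Sat: 10:45 AM–6:07 PM = 7 h 22 min → rounds to 7 h 24 min
Sun: 5:39 AM–9:52 AM = 4 h 13 min − 15 min = 3 h 58 min → rounds to 4 h 0 min
Total credited: 24 h 42 min.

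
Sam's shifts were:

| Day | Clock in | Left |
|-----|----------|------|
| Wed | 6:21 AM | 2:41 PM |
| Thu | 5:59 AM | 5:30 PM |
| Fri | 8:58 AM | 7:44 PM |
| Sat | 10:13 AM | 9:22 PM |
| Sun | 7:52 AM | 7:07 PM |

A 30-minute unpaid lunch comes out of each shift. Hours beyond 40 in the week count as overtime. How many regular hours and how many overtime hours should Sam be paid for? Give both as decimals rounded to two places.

Wed: 6:21 AM–2:41 PM = 8 h 20 min; less 30 min break → 7 h 50 min
Thu: 5:59 AM–5:30 PM = 11 h 31 min; less 30 min break → 11 h 1 min
Fri: 8:58 AM–7:44 PM = 10 h 46 min; less 30 min break → 10 h 16 min
Sat: 10:13 AM–9:22 PM = 11 h 9 min; less 30 min break → 10 h 39 min
Sun: 7:52 AM–7:07 PM = 11 h 15 min; less 30 min break → 10 h 45 min
Total worked: 50 h 31 min = 50.52 h.
Threshold 40 h → overtime 10 h 31 min, regular 40 h 0 min.

Regular 40.00 hours, overtime 10.52 hours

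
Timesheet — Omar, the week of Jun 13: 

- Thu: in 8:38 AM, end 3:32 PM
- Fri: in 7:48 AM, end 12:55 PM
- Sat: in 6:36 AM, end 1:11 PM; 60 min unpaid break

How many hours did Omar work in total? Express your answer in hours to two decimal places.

Thu: 8:38 AM–3:32 PM = 6 h 54 min
Fri: 7:48 AM–12:55 PM = 5 h 7 min
Sat: 6:36 AM–1:11 PM = 6 h 35 min; less 60 min break → 5 h 35 min
Total: 6 h 54 min + 5 h 7 min + 5 h 35 min = 17 h 36 min.

17.60 hours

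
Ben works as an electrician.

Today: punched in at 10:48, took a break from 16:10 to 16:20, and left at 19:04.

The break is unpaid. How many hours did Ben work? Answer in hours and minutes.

Today: 10:48–19:04 = 8 h 16 min; less 10 min break → 8 h 6 min

8 h 6 min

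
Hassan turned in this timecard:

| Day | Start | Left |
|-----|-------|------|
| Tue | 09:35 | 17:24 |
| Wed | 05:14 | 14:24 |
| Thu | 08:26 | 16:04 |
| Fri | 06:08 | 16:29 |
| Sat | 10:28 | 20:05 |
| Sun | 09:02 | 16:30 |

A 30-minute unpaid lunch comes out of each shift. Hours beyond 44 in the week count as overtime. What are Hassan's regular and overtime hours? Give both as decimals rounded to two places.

Regular 44.00 hours, overtime 5.05 hours

Tue: 09:35–17:24 = 7 h 49 min; less 30 min break → 7 h 19 min
Wed: 05:14–14:24 = 9 h 10 min; less 30 min break → 8 h 40 min
Thu: 08:26–16:04 = 7 h 38 min; less 30 min break → 7 h 8 min
Fri: 06:08–16:29 = 10 h 21 min; less 30 min break → 9 h 51 min
Sat: 10:28–20:05 = 9 h 37 min; less 30 min break → 9 h 7 min
Sun: 09:02–16:30 = 7 h 28 min; less 30 min break → 6 h 58 min
Total worked: 49 h 3 min = 49.05 h.
Threshold 44 h → overtime 5 h 3 min, regular 44 h 0 min.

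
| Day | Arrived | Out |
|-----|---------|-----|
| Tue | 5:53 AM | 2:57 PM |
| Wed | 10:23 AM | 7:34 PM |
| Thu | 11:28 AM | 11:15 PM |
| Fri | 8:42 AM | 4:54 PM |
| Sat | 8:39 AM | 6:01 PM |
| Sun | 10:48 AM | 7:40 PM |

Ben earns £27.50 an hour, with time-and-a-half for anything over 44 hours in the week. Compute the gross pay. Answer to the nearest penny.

£1724.25

Tue: 5:53 AM–2:57 PM = 9 h 4 min
Wed: 10:23 AM–7:34 PM = 9 h 11 min
Thu: 11:28 AM–11:15 PM = 11 h 47 min
Fri: 8:42 AM–4:54 PM = 8 h 12 min
Sat: 8:39 AM–6:01 PM = 9 h 22 min
Sun: 10:48 AM–7:40 PM = 8 h 52 min
Total worked: 56 h 28 min = 3388 min.
Regular 44 h 0 min = 2640 min at £27.50/h; overtime 12 h 28 min = 748 min at £41.25/h.
Pay = (2640 × £27.50 + 748 × £41.25) ÷ 60 = £1724.25.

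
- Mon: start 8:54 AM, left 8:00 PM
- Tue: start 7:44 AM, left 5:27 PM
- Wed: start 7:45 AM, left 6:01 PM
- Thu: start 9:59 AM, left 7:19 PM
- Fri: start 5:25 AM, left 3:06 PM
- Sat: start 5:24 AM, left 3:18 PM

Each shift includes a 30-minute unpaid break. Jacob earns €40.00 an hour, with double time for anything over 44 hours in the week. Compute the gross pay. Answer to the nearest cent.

€2800.00

Mon: 8:54 AM–8:00 PM = 11 h 6 min; less 30 min break → 10 h 36 min
Tue: 7:44 AM–5:27 PM = 9 h 43 min; less 30 min break → 9 h 13 min
Wed: 7:45 AM–6:01 PM = 10 h 16 min; less 30 min break → 9 h 46 min
Thu: 9:59 AM–7:19 PM = 9 h 20 min; less 30 min break → 8 h 50 min
Fri: 5:25 AM–3:06 PM = 9 h 41 min; less 30 min break → 9 h 11 min
Sat: 5:24 AM–3:18 PM = 9 h 54 min; less 30 min break → 9 h 24 min
Total worked: 57 h 0 min = 3420 min.
Regular 44 h 0 min = 2640 min at €40.00/h; overtime 13 h 0 min = 780 min at €80.00/h.
Pay = (2640 × €40.00 + 780 × €80.00) ÷ 60 = €2800.00.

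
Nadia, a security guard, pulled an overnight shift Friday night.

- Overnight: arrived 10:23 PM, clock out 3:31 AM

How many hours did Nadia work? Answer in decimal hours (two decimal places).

5.13 hours

Overnight: 10:23 PM → midnight = 1 h 37 min; midnight → 3:31 AM = 3 h 31 min; span 5 h 8 min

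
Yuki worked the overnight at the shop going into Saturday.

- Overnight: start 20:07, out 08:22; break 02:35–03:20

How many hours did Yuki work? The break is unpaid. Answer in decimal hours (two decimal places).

11.50 hours

Overnight: 20:07 → midnight = 3 h 53 min; midnight → 08:22 = 8 h 22 min; span 12 h 15 min; less 45 min break → 11 h 30 min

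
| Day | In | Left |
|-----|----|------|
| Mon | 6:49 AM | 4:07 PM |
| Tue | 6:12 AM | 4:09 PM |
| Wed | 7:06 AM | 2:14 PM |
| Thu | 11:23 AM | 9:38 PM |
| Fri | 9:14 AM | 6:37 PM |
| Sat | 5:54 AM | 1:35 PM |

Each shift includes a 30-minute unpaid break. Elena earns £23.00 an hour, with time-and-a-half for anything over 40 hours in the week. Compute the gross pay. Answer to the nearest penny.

Mon: 6:49 AM–4:07 PM = 9 h 18 min; less 30 min break → 8 h 48 min
Tue: 6:12 AM–4:09 PM = 9 h 57 min; less 30 min break → 9 h 27 min
Wed: 7:06 AM–2:14 PM = 7 h 8 min; less 30 min break → 6 h 38 min
Thu: 11:23 AM–9:38 PM = 10 h 15 min; less 30 min break → 9 h 45 min
Fri: 9:14 AM–6:37 PM = 9 h 23 min; less 30 min break → 8 h 53 min
Sat: 5:54 AM–1:35 PM = 7 h 41 min; less 30 min break → 7 h 11 min
Total worked: 50 h 42 min = 3042 min.
Regular 40 h 0 min = 2400 min at £23.00/h; overtime 10 h 42 min = 642 min at £34.50/h.
Pay = (2400 × £23.00 + 642 × £34.50) ÷ 60 = £1289.15.

£1289.15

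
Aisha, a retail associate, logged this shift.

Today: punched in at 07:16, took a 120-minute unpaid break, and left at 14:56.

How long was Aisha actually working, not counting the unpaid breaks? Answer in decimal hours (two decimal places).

5.67 hours

Today: 07:16–14:56 = 7 h 40 min; less 120 min break → 5 h 40 min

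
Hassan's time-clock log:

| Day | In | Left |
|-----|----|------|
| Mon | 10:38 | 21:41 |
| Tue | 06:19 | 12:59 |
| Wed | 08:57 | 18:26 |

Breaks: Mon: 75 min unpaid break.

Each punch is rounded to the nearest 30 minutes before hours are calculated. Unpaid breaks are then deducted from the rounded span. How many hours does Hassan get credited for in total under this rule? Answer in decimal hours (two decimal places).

Mon: in 10:38→10:30, out 21:41→21:30; 11 h 0 min − 75 min = 9 h 45 min
Tue: in 06:19→06:30, out 12:59→13:00; 6 h 30 min
Wed: in 08:57→09:00, out 18:26→18:30; 9 h 30 min
Total credited: 25 h 45 min.

25.75 hours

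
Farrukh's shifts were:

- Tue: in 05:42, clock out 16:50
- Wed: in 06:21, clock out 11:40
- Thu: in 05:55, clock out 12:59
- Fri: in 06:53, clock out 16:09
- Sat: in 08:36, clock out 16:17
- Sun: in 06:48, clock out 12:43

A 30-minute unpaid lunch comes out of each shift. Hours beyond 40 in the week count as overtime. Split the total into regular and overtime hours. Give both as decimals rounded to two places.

Tue: 05:42–16:50 = 11 h 8 min; less 30 min break → 10 h 38 min
Wed: 06:21–11:40 = 5 h 19 min; less 30 min break → 4 h 49 min
Thu: 05:55–12:59 = 7 h 4 min; less 30 min break → 6 h 34 min
Fri: 06:53–16:09 = 9 h 16 min; less 30 min break → 8 h 46 min
Sat: 08:36–16:17 = 7 h 41 min; less 30 min break → 7 h 11 min
Sun: 06:48–12:43 = 5 h 55 min; less 30 min break → 5 h 25 min
Total worked: 43 h 23 min = 43.38 h.
Threshold 40 h → overtime 3 h 23 min, regular 40 h 0 min.

Regular 40.00 hours, overtime 3.38 hours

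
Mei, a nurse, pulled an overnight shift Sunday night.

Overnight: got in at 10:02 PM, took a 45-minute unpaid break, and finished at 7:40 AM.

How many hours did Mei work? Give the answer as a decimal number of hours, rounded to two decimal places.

Overnight: 10:02 PM → midnight = 1 h 58 min; midnight → 7:40 AM = 7 h 40 min; span 9 h 38 min; less 45 min break → 8 h 53 min

8.88 hours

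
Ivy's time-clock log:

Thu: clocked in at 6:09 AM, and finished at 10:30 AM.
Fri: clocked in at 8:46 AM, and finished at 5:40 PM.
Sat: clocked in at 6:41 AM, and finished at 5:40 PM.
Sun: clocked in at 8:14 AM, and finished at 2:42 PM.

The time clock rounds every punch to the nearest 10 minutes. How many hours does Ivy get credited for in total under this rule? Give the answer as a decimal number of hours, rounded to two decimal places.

Thu: in 6:09 AM→6:10 AM, out 10:30 AM→10:30 AM; 4 h 20 min
Fri: in 8:46 AM→8:50 AM, out 5:40 PM→5:40 PM; 8 h 50 min
Sat: in 6:41 AM→6:40 AM, out 5:40 PM→5:40 PM; 11 h 0 min
Sun: in 8:14 AM→8:10 AM, out 2:42 PM→2:40 PM; 6 h 30 min
Total credited: 30 h 40 min.

30.67 hours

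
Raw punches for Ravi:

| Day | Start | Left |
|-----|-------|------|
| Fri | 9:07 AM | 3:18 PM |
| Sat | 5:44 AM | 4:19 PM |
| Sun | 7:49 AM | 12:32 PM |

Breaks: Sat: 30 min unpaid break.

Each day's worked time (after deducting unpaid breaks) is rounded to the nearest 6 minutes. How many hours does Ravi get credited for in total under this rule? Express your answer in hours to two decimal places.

21.00 hours

Fri: 9:07 AM–3:18 PM = 6 h 11 min → rounds to 6 h 12 min
Sat: 5:44 AM–4:19 PM = 10 h 35 min − 30 min = 10 h 5 min → rounds to 10 h 6 min
Sun: 7:49 AM–12:32 PM = 4 h 43 min → rounds to 4 h 42 min
Total credited: 21 h 0 min.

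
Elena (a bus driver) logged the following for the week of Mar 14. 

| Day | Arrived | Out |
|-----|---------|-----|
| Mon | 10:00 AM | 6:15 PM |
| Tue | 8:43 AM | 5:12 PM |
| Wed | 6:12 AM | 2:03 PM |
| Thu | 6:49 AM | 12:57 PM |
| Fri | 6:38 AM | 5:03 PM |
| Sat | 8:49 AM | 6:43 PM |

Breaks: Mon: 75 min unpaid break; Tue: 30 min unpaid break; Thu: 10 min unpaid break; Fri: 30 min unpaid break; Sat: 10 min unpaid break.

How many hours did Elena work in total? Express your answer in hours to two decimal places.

Mon: 10:00 AM–6:15 PM = 8 h 15 min; less 75 min break → 7 h 0 min
Tue: 8:43 AM–5:12 PM = 8 h 29 min; less 30 min break → 7 h 59 min
Wed: 6:12 AM–2:03 PM = 7 h 51 min
Thu: 6:49 AM–12:57 PM = 6 h 8 min; less 10 min break → 5 h 58 min
Fri: 6:38 AM–5:03 PM = 10 h 25 min; less 30 min break → 9 h 55 min
Sat: 8:49 AM–6:43 PM = 9 h 54 min; less 10 min break → 9 h 44 min
Total: 7 h 0 min + 7 h 59 min + 7 h 51 min + 5 h 58 min + 9 h 55 min + 9 h 44 min = 48 h 27 min.

48.45 hours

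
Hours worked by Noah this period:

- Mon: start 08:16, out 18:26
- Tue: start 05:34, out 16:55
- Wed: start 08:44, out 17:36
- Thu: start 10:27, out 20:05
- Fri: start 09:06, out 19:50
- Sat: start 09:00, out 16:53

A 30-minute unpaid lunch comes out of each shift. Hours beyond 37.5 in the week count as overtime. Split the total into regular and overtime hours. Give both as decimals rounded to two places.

Mon: 08:16–18:26 = 10 h 10 min; less 30 min break → 9 h 40 min
Tue: 05:34–16:55 = 11 h 21 min; less 30 min break → 10 h 51 min
Wed: 08:44–17:36 = 8 h 52 min; less 30 min break → 8 h 22 min
Thu: 10:27–20:05 = 9 h 38 min; less 30 min break → 9 h 8 min
Fri: 09:06–19:50 = 10 h 44 min; less 30 min break → 10 h 14 min
Sat: 09:00–16:53 = 7 h 53 min; less 30 min break → 7 h 23 min
Total worked: 55 h 38 min = 55.63 h.
Threshold 37.5 h → overtime 18 h 8 min, regular 37 h 30 min.

Regular 37.50 hours, overtime 18.13 hours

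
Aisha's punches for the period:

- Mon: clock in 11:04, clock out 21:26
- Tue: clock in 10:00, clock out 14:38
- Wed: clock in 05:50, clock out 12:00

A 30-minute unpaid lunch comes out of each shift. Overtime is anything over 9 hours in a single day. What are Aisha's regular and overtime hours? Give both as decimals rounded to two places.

Regular 18.80 hours, overtime 0.87 hours

Mon: 11:04–21:26 = 10 h 22 min; less 30 min break → 9 h 52 min
Tue: 10:00–14:38 = 4 h 38 min; less 30 min break → 4 h 8 min
Wed: 05:50–12:00 = 6 h 10 min; less 30 min break → 5 h 40 min
Mon reg 9 h 0 min / OT 0 h 52 min; Tue reg 4 h 8 min / OT 0 h 0 min; Wed reg 5 h 40 min / OT 0 h 0 min.
Totals: regular 18 h 48 min, overtime 0 h 52 min.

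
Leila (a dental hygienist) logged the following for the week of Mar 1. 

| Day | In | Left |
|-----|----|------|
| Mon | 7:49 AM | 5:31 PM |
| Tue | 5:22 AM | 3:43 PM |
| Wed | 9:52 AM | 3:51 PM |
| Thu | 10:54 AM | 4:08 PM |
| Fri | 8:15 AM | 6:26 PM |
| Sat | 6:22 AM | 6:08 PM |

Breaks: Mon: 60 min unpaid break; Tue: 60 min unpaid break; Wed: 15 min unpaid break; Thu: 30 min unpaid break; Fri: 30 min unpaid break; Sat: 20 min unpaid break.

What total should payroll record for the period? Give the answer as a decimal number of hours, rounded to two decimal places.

Mon: 7:49 AM–5:31 PM = 9 h 42 min; less 60 min break → 8 h 42 min
Tue: 5:22 AM–3:43 PM = 10 h 21 min; less 60 min break → 9 h 21 min
Wed: 9:52 AM–3:51 PM = 5 h 59 min; less 15 min break → 5 h 44 min
Thu: 10:54 AM–4:08 PM = 5 h 14 min; less 30 min break → 4 h 44 min
Fri: 8:15 AM–6:26 PM = 10 h 11 min; less 30 min break → 9 h 41 min
Sat: 6:22 AM–6:08 PM = 11 h 46 min; less 20 min break → 11 h 26 min
Total: 8 h 42 min + 9 h 21 min + 5 h 44 min + 4 h 44 min + 9 h 41 min + 11 h 26 min = 49 h 38 min.

49.63 hours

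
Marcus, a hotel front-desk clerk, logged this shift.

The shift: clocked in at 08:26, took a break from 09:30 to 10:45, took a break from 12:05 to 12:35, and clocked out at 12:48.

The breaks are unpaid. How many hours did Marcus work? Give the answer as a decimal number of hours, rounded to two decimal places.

The shift: 08:26–12:48 = 4 h 22 min; less 105 min break → 2 h 37 min

2.62 hours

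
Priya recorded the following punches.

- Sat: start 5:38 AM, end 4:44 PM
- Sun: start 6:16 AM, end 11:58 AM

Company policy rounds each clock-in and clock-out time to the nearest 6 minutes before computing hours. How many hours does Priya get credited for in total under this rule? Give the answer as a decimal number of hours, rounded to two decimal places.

Sat: in 5:38 AM→5:36 AM, out 4:44 PM→4:42 PM; 11 h 6 min
Sun: in 6:16 AM→6:18 AM, out 11:58 AM→12:00 PM; 5 h 42 min
Total credited: 16 h 48 min.

16.80 hours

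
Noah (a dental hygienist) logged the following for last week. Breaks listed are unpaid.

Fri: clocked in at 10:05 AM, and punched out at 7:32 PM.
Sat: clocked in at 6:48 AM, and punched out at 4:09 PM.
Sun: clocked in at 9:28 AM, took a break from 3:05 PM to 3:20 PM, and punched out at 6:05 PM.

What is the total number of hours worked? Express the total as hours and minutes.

Fri: 10:05 AM–7:32 PM = 9 h 27 min
Sat: 6:48 AM–4:09 PM = 9 h 21 min
Sun: 9:28 AM–6:05 PM = 8 h 37 min; less 15 min break → 8 h 22 min
Total: 9 h 27 min + 9 h 21 min + 8 h 22 min = 27 h 10 min.

27 h 10 min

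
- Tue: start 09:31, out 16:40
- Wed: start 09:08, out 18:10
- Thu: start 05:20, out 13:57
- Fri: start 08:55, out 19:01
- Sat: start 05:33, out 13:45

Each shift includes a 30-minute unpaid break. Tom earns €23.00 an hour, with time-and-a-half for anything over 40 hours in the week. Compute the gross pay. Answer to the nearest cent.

€940.70

Tue: 09:31–16:40 = 7 h 9 min; less 30 min break → 6 h 39 min
Wed: 09:08–18:10 = 9 h 2 min; less 30 min break → 8 h 32 min
Thu: 05:20–13:57 = 8 h 37 min; less 30 min break → 8 h 7 min
Fri: 08:55–19:01 = 10 h 6 min; less 30 min break → 9 h 36 min
Sat: 05:33–13:45 = 8 h 12 min; less 30 min break → 7 h 42 min
Total worked: 40 h 36 min = 2436 min.
Regular 40 h 0 min = 2400 min at €23.00/h; overtime 0 h 36 min = 36 min at €34.50/h.
Pay = (2400 × €23.00 + 36 × €34.50) ÷ 60 = €940.70.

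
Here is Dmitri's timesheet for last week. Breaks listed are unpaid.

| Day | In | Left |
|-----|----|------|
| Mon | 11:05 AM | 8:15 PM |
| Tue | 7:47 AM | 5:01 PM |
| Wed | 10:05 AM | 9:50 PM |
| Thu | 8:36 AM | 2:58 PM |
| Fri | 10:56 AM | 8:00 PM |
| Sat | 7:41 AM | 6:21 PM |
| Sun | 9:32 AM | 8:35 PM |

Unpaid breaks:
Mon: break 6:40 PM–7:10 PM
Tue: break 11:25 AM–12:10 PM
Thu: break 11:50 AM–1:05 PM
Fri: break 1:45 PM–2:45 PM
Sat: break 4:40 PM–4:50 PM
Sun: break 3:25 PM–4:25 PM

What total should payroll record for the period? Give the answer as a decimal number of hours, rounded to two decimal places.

Mon: 11:05 AM–8:15 PM = 9 h 10 min; less 30 min break → 8 h 40 min
Tue: 7:47 AM–5:01 PM = 9 h 14 min; less 45 min break → 8 h 29 min
Wed: 10:05 AM–9:50 PM = 11 h 45 min
Thu: 8:36 AM–2:58 PM = 6 h 22 min; less 75 min break → 5 h 7 min
Fri: 10:56 AM–8:00 PM = 9 h 4 min; less 60 min break → 8 h 4 min
Sat: 7:41 AM–6:21 PM = 10 h 40 min; less 10 min break → 10 h 30 min
Sun: 9:32 AM–8:35 PM = 11 h 3 min; less 60 min break → 10 h 3 min
Total: 8 h 40 min + 8 h 29 min + 11 h 45 min + 5 h 7 min + 8 h 4 min + 10 h 30 min + 10 h 3 min = 62 h 38 min.

62.63 hours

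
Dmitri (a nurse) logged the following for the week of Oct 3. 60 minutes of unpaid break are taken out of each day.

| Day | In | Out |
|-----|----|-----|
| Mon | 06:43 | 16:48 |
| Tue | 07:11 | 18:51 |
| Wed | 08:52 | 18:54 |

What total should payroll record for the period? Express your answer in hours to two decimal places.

Mon: 06:43–16:48 = 10 h 5 min; less 60 min break → 9 h 5 min
Tue: 07:11–18:51 = 11 h 40 min; less 60 min break → 10 h 40 min
Wed: 08:52–18:54 = 10 h 2 min; less 60 min break → 9 h 2 min
Total: 9 h 5 min + 10 h 40 min + 9 h 2 min = 28 h 47 min.

28.78 hours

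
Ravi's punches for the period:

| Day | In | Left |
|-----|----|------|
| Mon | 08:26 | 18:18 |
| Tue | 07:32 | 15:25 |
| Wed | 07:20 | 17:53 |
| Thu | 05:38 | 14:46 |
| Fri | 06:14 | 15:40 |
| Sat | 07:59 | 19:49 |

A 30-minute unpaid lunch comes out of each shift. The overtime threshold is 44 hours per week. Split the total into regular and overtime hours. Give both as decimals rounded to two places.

Regular 44.00 hours, overtime 11.70 hours

Mon: 08:26–18:18 = 9 h 52 min; less 30 min break → 9 h 22 min
Tue: 07:32–15:25 = 7 h 53 min; less 30 min break → 7 h 23 min
Wed: 07:20–17:53 = 10 h 33 min; less 30 min break → 10 h 3 min
Thu: 05:38–14:46 = 9 h 8 min; less 30 min break → 8 h 38 min
Fri: 06:14–15:40 = 9 h 26 min; less 30 min break → 8 h 56 min
Sat: 07:59–19:49 = 11 h 50 min; less 30 min break → 11 h 20 min
Total worked: 55 h 42 min = 55.70 h.
Threshold 44 h → overtime 11 h 42 min, regular 44 h 0 min.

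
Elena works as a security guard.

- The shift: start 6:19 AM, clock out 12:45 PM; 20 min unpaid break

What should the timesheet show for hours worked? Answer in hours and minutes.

The shift: 6:19 AM–12:45 PM = 6 h 26 min; less 20 min break → 6 h 6 min

6 h 6 min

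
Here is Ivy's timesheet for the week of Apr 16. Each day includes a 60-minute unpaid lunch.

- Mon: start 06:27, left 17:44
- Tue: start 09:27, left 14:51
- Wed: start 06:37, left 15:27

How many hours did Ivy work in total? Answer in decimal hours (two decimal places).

Mon: 06:27–17:44 = 11 h 17 min; less 60 min break → 10 h 17 min
Tue: 09:27–14:51 = 5 h 24 min; less 60 min break → 4 h 24 min
Wed: 06:37–15:27 = 8 h 50 min; less 60 min break → 7 h 50 min
Total: 10 h 17 min + 4 h 24 min + 7 h 50 min = 22 h 31 min.

22.52 hours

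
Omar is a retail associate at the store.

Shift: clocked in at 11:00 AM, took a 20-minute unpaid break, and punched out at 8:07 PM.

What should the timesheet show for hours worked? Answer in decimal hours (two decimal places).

Shift: 11:00 AM–8:07 PM = 9 h 7 min; less 20 min break → 8 h 47 min

8.78 hours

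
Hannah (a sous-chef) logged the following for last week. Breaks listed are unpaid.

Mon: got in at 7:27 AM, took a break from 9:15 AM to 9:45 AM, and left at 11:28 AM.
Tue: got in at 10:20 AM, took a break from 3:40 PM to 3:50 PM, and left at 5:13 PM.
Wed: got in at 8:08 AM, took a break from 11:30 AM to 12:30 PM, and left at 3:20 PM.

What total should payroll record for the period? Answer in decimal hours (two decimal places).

Mon: 7:27 AM–11:28 AM = 4 h 1 min; less 30 min break → 3 h 31 min
Tue: 10:20 AM–5:13 PM = 6 h 53 min; less 10 min break → 6 h 43 min
Wed: 8:08 AM–3:20 PM = 7 h 12 min; less 60 min break → 6 h 12 min
Total: 3 h 31 min + 6 h 43 min + 6 h 12 min = 16 h 26 min.

16.43 hours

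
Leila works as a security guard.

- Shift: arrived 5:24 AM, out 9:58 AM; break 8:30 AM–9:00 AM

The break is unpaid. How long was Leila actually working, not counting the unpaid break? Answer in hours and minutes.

4 h 4 min

Shift: 5:24 AM–9:58 AM = 4 h 34 min; less 30 min break → 4 h 4 min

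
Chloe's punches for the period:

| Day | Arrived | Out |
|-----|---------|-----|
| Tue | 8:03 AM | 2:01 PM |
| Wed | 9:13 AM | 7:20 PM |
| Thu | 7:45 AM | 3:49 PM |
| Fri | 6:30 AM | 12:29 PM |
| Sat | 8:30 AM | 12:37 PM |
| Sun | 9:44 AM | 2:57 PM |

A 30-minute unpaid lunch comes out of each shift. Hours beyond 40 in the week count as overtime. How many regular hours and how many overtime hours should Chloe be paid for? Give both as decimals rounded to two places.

Regular 36.47 hours, overtime 0.00 hours

Tue: 8:03 AM–2:01 PM = 5 h 58 min; less 30 min break → 5 h 28 min
Wed: 9:13 AM–7:20 PM = 10 h 7 min; less 30 min break → 9 h 37 min
Thu: 7:45 AM–3:49 PM = 8 h 4 min; less 30 min break → 7 h 34 min
Fri: 6:30 AM–12:29 PM = 5 h 59 min; less 30 min break → 5 h 29 min
Sat: 8:30 AM–12:37 PM = 4 h 7 min; less 30 min break → 3 h 37 min
Sun: 9:44 AM–2:57 PM = 5 h 13 min; less 30 min break → 4 h 43 min
Total worked: 36 h 28 min = 36.47 h.
Threshold 40 h → overtime 0 h 0 min, regular 36 h 28 min.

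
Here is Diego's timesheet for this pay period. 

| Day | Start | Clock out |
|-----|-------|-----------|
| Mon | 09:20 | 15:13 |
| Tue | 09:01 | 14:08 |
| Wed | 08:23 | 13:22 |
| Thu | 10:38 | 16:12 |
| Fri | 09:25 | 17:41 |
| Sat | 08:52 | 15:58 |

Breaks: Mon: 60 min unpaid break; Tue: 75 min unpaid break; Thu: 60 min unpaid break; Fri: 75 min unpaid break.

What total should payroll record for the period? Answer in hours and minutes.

Mon: 09:20–15:13 = 5 h 53 min; less 60 min break → 4 h 53 min
Tue: 09:01–14:08 = 5 h 7 min; less 75 min break → 3 h 52 min
Wed: 08:23–13:22 = 4 h 59 min
Thu: 10:38–16:12 = 5 h 34 min; less 60 min break → 4 h 34 min
Fri: 09:25–17:41 = 8 h 16 min; less 75 min break → 7 h 1 min
Sat: 08:52–15:58 = 7 h 6 min
Total: 4 h 53 min + 3 h 52 min + 4 h 59 min + 4 h 34 min + 7 h 1 min + 7 h 6 min = 32 h 25 min.

32 h 25 min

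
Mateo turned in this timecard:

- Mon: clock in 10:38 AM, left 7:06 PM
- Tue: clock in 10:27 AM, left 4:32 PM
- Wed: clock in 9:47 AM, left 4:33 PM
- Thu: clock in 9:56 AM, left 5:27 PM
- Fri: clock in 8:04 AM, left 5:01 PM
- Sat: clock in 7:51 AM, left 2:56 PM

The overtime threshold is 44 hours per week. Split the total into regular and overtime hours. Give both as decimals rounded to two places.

Regular 44.00 hours, overtime 0.87 hours

Mon: 10:38 AM–7:06 PM = 8 h 28 min
Tue: 10:27 AM–4:32 PM = 6 h 5 min
Wed: 9:47 AM–4:33 PM = 6 h 46 min
Thu: 9:56 AM–5:27 PM = 7 h 31 min
Fri: 8:04 AM–5:01 PM = 8 h 57 min
Sat: 7:51 AM–2:56 PM = 7 h 5 min
Total worked: 44 h 52 min = 44.87 h.
Threshold 44 h → overtime 0 h 52 min, regular 44 h 0 min.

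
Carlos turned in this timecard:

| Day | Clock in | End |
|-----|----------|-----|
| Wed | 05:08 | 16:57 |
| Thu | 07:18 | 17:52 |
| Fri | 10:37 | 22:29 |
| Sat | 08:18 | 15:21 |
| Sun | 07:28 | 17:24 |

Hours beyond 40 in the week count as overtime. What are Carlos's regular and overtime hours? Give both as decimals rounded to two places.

Wed: 05:08–16:57 = 11 h 49 min
Thu: 07:18–17:52 = 10 h 34 min
Fri: 10:37–22:29 = 11 h 52 min
Sat: 08:18–15:21 = 7 h 3 min
Sun: 07:28–17:24 = 9 h 56 min
Total worked: 51 h 14 min = 51.23 h.
Threshold 40 h → overtime 11 h 14 min, regular 40 h 0 min.

Regular 40.00 hours, overtime 11.23 hours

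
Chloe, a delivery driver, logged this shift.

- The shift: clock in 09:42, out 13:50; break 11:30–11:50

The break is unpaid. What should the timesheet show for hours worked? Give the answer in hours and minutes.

3 h 48 min

The shift: 09:42–13:50 = 4 h 8 min; less 20 min break → 3 h 48 min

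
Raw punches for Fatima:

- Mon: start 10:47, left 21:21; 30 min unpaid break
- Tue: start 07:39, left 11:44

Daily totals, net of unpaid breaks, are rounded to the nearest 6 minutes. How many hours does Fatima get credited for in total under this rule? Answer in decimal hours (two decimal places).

Mon: 10:47–21:21 = 10 h 34 min − 30 min = 10 h 4 min → rounds to 10 h 6 min
Tue: 07:39–11:44 = 4 h 5 min → rounds to 4 h 6 min
Total credited: 14 h 12 min.

14.20 hours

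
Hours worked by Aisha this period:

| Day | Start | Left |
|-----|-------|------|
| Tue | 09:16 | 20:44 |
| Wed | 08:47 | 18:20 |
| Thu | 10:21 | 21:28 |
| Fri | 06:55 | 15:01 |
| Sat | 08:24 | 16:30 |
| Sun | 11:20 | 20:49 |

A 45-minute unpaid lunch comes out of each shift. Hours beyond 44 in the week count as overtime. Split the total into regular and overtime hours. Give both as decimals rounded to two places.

Regular 44.00 hours, overtime 9.32 hours

Tue: 09:16–20:44 = 11 h 28 min; less 45 min break → 10 h 43 min
Wed: 08:47–18:20 = 9 h 33 min; less 45 min break → 8 h 48 min
Thu: 10:21–21:28 = 11 h 7 min; less 45 min break → 10 h 22 min
Fri: 06:55–15:01 = 8 h 6 min; less 45 min break → 7 h 21 min
Sat: 08:24–16:30 = 8 h 6 min; less 45 min break → 7 h 21 min
Sun: 11:20–20:49 = 9 h 29 min; less 45 min break → 8 h 44 min
Total worked: 53 h 19 min = 53.32 h.
Threshold 44 h → overtime 9 h 19 min, regular 44 h 0 min.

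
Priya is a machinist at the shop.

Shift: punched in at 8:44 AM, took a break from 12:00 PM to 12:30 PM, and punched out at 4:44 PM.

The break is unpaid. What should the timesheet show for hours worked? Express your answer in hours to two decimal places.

Shift: 8:44 AM–4:44 PM = 8 h 0 min; less 30 min break → 7 h 30 min

7.50 hours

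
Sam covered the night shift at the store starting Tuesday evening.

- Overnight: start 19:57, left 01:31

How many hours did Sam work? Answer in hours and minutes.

Overnight: 19:57 → midnight = 4 h 3 min; midnight → 01:31 = 1 h 31 min; span 5 h 34 min

5 h 34 min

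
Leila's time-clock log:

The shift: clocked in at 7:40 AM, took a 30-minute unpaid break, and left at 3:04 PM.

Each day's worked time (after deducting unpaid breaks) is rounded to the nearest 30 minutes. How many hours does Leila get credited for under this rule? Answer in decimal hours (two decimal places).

7.00 hours

The shift: 7:40 AM–3:04 PM = 7 h 24 min − 30 min = 6 h 54 min → rounds to 7 h 0 min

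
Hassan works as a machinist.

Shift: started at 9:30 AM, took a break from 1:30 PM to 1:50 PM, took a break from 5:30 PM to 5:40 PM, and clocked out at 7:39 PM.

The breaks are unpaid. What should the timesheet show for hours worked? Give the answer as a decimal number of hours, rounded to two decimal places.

Shift: 9:30 AM–7:39 PM = 10 h 9 min; less 30 min break → 9 h 39 min

9.65 hours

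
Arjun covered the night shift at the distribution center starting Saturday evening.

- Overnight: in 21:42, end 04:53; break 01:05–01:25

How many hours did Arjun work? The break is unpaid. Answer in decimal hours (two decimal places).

Overnight: 21:42 → midnight = 2 h 18 min; midnight → 04:53 = 4 h 53 min; span 7 h 11 min; less 20 min break → 6 h 51 min

6.85 hours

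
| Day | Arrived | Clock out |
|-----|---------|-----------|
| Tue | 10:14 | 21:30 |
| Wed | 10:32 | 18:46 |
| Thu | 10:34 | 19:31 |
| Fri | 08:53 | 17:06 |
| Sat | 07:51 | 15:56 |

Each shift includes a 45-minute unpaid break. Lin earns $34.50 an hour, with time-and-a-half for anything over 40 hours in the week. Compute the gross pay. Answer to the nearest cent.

$1431.75

Tue: 10:14–21:30 = 11 h 16 min; less 45 min break → 10 h 31 min
Wed: 10:32–18:46 = 8 h 14 min; less 45 min break → 7 h 29 min
Thu: 10:34–19:31 = 8 h 57 min; less 45 min break → 8 h 12 min
Fri: 08:53–17:06 = 8 h 13 min; less 45 min break → 7 h 28 min
Sat: 07:51–15:56 = 8 h 5 min; less 45 min break → 7 h 20 min
Total worked: 41 h 0 min = 2460 min.
Regular 40 h 0 min = 2400 min at $34.50/h; overtime 1 h 0 min = 60 min at $51.75/h.
Pay = (2400 × $34.50 + 60 × $51.75) ÷ 60 = $1431.75.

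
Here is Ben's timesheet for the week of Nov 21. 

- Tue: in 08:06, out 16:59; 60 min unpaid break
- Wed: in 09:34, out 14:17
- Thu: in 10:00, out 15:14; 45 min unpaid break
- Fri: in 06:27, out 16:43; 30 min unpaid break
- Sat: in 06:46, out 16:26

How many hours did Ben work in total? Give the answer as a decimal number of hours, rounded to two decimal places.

Tue: 08:06–16:59 = 8 h 53 min; less 60 min break → 7 h 53 min
Wed: 09:34–14:17 = 4 h 43 min
Thu: 10:00–15:14 = 5 h 14 min; less 45 min break → 4 h 29 min
Fri: 06:27–16:43 = 10 h 16 min; less 30 min break → 9 h 46 min
Sat: 06:46–16:26 = 9 h 40 min
Total: 7 h 53 min + 4 h 43 min + 4 h 29 min + 9 h 46 min + 9 h 40 min = 36 h 31 min.

36.52 hours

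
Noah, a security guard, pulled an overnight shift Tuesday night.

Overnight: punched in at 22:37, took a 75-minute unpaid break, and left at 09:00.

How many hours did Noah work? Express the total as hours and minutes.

9 h 8 min

Overnight: 22:37 → midnight = 1 h 23 min; midnight → 09:00 = 9 h 0 min; span 10 h 23 min; less 75 min break → 9 h 8 min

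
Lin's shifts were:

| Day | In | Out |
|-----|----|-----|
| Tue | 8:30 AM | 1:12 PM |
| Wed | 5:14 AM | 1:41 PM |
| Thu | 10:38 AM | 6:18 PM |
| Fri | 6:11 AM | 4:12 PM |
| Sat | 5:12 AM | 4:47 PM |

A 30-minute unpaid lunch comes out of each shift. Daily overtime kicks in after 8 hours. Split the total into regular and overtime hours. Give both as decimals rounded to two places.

Tue: 8:30 AM–1:12 PM = 4 h 42 min; less 30 min break → 4 h 12 min
Wed: 5:14 AM–1:41 PM = 8 h 27 min; less 30 min break → 7 h 57 min
Thu: 10:38 AM–6:18 PM = 7 h 40 min; less 30 min break → 7 h 10 min
Fri: 6:11 AM–4:12 PM = 10 h 1 min; less 30 min break → 9 h 31 min
Sat: 5:12 AM–4:47 PM = 11 h 35 min; less 30 min break → 11 h 5 min
Tue reg 4 h 12 min / OT 0 h 0 min; Wed reg 7 h 57 min / OT 0 h 0 min; Thu reg 7 h 10 min / OT 0 h 0 min; Fri reg 8 h 0 min / OT 1 h 31 min; Sat reg 8 h 0 min / OT 3 h 5 min.
Totals: regular 35 h 19 min, overtime 4 h 36 min.

Regular 35.32 hours, overtime 4.60 hours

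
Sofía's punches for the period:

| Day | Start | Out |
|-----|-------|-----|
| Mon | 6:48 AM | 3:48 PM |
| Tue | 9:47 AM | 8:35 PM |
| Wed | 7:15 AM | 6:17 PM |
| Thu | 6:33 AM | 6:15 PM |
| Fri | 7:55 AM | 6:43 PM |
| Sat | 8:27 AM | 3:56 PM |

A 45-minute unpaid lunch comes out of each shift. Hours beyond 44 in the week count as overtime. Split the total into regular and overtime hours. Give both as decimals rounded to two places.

Mon: 6:48 AM–3:48 PM = 9 h 0 min; less 45 min break → 8 h 15 min
Tue: 9:47 AM–8:35 PM = 10 h 48 min; less 45 min break → 10 h 3 min
Wed: 7:15 AM–6:17 PM = 11 h 2 min; less 45 min break → 10 h 17 min
Thu: 6:33 AM–6:15 PM = 11 h 42 min; less 45 min break → 10 h 57 min
Fri: 7:55 AM–6:43 PM = 10 h 48 min; less 45 min break → 10 h 3 min
Sat: 8:27 AM–3:56 PM = 7 h 29 min; less 45 min break → 6 h 44 min
Total worked: 56 h 19 min = 56.32 h.
Threshold 44 h → overtime 12 h 19 min, regular 44 h 0 min.

Regular 44.00 hours, overtime 12.32 hours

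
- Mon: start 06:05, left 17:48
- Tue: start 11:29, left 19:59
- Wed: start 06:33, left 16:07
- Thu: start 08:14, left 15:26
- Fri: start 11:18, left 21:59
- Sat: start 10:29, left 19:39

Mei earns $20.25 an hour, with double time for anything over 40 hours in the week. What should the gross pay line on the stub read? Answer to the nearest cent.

Mon: 06:05–17:48 = 11 h 43 min
Tue: 11:29–19:59 = 8 h 30 min
Wed: 06:33–16:07 = 9 h 34 min
Thu: 08:14–15:26 = 7 h 12 min
Fri: 11:18–21:59 = 10 h 41 min
Sat: 10:29–19:39 = 9 h 10 min
Total worked: 56 h 50 min = 3410 min.
Regular 40 h 0 min = 2400 min at $20.25/h; overtime 16 h 50 min = 1010 min at $40.50/h.
Pay = (2400 × $20.25 + 1010 × $40.50) ÷ 60 = $1491.75.

$1491.75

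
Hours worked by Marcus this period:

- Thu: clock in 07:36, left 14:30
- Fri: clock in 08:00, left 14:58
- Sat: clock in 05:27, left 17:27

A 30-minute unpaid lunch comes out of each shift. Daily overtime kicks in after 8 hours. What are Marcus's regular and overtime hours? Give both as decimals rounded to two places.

Regular 20.87 hours, overtime 3.50 hours

Thu: 07:36–14:30 = 6 h 54 min; less 30 min break → 6 h 24 min
Fri: 08:00–14:58 = 6 h 58 min; less 30 min break → 6 h 28 min
Sat: 05:27–17:27 = 12 h 0 min; less 30 min break → 11 h 30 min
Thu reg 6 h 24 min / OT 0 h 0 min; Fri reg 6 h 28 min / OT 0 h 0 min; Sat reg 8 h 0 min / OT 3 h 30 min.
Totals: regular 20 h 52 min, overtime 3 h 30 min.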